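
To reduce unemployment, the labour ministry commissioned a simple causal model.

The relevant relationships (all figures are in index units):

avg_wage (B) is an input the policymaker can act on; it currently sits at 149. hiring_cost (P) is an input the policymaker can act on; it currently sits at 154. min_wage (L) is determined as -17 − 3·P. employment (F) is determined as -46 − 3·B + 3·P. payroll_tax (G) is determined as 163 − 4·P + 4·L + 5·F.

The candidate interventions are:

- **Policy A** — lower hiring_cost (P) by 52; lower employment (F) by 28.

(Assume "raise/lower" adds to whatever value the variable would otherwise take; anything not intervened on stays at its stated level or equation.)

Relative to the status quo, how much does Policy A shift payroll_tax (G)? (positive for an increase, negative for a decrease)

Baseline:
  B = 149
  P = 154
  L = -17 − 3·154 = -479
  F = -46 − 3·149 + 3·154 = -31
  G = 163 − 4·154 + 4·(-479) + 5·(-31) = -2524
Policy A (P − 52, F − 28):
  B = 149
  P = 154 − 52 = 102
  L = -17 − 3·102 = -323
  F = -46 − 3·149 + 3·102 (−28 from intervention) = -215
  G = 163 − 4·102 + 4·(-323) + 5·(-215) = -2612
Change in G: -2612 − (-2524) = -88

-88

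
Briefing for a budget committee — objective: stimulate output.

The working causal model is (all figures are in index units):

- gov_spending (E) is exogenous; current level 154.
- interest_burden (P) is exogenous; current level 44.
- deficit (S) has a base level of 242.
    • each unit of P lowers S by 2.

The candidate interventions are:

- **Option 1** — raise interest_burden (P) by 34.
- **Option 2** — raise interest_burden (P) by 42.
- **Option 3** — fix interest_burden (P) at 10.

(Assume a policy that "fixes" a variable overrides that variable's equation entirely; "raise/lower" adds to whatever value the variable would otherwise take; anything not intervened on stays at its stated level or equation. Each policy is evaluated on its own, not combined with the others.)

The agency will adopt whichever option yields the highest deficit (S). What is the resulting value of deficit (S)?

222

Option 1 (P + 34):
  P = 44 + 34 = 78
  S = 242 − 2·78 = 86
Option 2 (P + 42):
  P = 44 + 42 = 86
  S = 242 − 2·86 = 70
Option 3 (P := 10):
  P = 10
  S = 242 − 2·10 = 222
Comparing — Option 1: S=86, Option 2: S=70, Option 3: S=222. Highest is 222 (Option 3).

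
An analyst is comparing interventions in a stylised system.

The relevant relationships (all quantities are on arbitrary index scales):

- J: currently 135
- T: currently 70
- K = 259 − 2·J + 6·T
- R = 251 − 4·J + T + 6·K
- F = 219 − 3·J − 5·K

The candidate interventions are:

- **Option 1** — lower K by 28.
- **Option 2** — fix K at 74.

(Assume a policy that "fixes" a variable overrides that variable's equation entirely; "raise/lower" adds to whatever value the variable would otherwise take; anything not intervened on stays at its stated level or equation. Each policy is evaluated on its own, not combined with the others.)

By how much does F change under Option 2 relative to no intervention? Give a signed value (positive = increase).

Baseline:
  J = 135
  T = 70
  K = 259 − 2·135 + 6·70 = 409
  F = 219 − 3·135 − 5·409 = -2231
Option 2 (K := 74):
  J = 135
  T = 70
  K = 74
  F = 219 − 3·135 − 5·74 = -556
Change in F: -556 − (-2231) = 1675

1675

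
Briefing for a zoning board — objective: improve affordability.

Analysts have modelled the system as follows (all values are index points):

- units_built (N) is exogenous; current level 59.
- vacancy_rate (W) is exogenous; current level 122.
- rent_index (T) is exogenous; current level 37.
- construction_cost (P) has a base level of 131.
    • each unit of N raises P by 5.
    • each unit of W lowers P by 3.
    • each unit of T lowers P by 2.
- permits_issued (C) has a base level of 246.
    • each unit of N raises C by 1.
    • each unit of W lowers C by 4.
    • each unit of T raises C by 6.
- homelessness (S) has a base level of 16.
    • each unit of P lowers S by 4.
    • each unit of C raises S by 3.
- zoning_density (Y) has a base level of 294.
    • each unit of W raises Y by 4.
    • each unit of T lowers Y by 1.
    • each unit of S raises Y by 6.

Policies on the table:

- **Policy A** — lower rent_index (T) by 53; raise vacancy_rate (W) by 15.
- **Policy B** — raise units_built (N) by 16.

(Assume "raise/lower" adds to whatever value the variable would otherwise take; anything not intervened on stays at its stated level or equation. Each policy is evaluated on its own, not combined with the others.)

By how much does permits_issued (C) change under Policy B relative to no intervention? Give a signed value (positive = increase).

16

Baseline:
  N = 59
  W = 122
  T = 37
  C = 246 + 59 − 4·122 + 6·37 = 39
Policy B (N + 16):
  N = 59 + 16 = 75
  W = 122
  T = 37
  C = 246 + 75 − 4·122 + 6·37 = 55
Change in C: 55 − 39 = 16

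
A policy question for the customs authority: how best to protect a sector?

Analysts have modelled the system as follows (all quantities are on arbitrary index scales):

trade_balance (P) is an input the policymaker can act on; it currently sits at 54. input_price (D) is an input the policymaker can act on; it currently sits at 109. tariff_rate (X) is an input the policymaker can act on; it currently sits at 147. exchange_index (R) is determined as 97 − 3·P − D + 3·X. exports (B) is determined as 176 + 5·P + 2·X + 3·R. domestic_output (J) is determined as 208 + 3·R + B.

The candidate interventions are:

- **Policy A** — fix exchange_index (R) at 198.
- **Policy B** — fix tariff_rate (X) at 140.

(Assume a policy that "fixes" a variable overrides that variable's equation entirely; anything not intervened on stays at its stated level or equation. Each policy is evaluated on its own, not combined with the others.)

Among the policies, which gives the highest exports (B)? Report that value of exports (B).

Policy A (R := 198):
  P = 54
  D = 109
  X = 147
  R = 198
  B = 176 + 5·54 + 2·147 + 3·198 = 1334
Policy B (X := 140):
  P = 54
  D = 109
  X = 140
  R = 97 − 3·54 − 109 + 3·140 = 246
  B = 176 + 5·54 + 2·140 + 3·246 = 1464
Comparing — Policy A: B=1334, Policy B: B=1464. Highest is 1464 (Policy B).

1464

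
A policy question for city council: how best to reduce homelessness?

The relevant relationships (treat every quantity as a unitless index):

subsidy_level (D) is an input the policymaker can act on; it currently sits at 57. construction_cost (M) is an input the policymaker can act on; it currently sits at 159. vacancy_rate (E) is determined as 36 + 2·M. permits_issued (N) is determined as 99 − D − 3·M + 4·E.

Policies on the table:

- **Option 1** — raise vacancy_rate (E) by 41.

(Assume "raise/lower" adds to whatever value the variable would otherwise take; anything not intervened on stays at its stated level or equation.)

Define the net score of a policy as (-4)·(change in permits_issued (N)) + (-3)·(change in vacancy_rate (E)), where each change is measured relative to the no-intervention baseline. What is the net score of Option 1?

Baseline:
  D = 57
  M = 159
  E = 36 + 2·159 = 354
  N = 99 − 57 − 3·159 + 4·354 = 981
Option 1 (E + 41):
  D = 57
  M = 159
  E = 36 + 2·159 (+41 from intervention) = 395
  N = 99 − 57 − 3·159 + 4·395 = 1145
ΔN = 1145 − 981 = 164; ΔE = 395 − 354 = 41
Score = (-4)·164 + (-3)·41 = -779

-779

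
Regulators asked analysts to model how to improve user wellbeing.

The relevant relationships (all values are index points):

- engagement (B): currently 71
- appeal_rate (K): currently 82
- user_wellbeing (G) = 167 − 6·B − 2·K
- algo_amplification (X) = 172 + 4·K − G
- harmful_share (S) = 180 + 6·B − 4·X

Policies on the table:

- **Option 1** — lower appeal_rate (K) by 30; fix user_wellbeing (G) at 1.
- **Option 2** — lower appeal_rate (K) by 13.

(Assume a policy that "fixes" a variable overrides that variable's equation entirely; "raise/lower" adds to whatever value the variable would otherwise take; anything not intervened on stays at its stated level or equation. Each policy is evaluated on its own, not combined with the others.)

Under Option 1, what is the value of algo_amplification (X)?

379

Option 1 (K − 30, G := 1):
  B = 71
  K = 82 − 30 = 52
  G = 1
  X = 172 + 4·52 − 1 = 379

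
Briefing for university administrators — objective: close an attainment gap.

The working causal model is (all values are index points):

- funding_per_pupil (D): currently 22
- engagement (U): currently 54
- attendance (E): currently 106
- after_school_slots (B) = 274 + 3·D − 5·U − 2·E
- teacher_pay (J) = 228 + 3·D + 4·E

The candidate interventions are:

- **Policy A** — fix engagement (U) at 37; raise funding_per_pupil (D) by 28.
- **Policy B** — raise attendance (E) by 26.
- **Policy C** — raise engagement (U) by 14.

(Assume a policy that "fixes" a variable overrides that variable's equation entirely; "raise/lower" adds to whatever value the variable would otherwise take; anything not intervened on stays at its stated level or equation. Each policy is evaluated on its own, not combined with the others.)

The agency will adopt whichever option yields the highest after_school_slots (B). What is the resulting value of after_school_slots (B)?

Policy A (U := 37, D + 28):
  D = 22 + 28 = 50
  U = 37
  E = 106
  B = 274 + 3·50 − 5·37 − 2·106 = 27
Policy B (E + 26):
  D = 22
  U = 54
  E = 106 + 26 = 132
  B = 274 + 3·22 − 5·54 − 2·132 = -194
Policy C (U + 14):
  D = 22
  U = 54 + 14 = 68
  E = 106
  B = 274 + 3·22 − 5·68 − 2·106 = -212
Comparing — Policy A: B=27, Policy B: B=-194, Policy C: B=-212. Highest is 27 (Policy A).

27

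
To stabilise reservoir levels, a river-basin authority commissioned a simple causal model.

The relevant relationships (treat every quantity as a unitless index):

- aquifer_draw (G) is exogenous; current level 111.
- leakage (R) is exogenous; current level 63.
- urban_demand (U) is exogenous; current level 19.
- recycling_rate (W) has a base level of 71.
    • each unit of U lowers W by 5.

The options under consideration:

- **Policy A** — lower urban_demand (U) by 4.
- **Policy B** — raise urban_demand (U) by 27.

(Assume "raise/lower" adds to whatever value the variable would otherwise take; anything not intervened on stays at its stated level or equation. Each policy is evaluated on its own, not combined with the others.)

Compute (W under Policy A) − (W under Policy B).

Policy A (U − 4):
  U = 19 − 4 = 15
  W = 71 − 5·15 = -4
Policy B (U + 27):
  U = 19 + 27 = 46
  W = 71 − 5·46 = -159
W: -4 − (-159) = 155

155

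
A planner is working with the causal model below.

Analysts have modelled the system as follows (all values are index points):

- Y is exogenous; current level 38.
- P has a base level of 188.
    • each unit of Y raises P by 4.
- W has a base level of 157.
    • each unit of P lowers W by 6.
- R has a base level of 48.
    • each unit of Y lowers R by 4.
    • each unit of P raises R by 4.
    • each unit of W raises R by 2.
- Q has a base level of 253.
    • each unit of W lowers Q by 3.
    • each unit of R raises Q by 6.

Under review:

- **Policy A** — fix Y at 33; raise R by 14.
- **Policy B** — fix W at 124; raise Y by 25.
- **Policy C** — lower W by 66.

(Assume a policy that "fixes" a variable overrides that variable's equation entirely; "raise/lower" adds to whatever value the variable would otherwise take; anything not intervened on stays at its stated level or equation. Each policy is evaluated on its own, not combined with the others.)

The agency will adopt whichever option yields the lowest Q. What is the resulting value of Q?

-9752

Policy A (Y := 33, R + 14):
  Y = 33
  P = 188 + 4·33 = 320
  W = 157 − 6·320 = -1763
  R = 48 − 4·33 + 4·320 + 2·(-1763) (+14 from intervention) = -2316
  Q = 253 − 3·(-1763) + 6·(-2316) = -8354
Policy B (W := 124, Y + 25):
  Y = 38 + 25 = 63
  P = 188 + 4·63 = 440
  W = 124
  R = 48 − 4·63 + 4·440 + 2·124 = 1804
  Q = 253 − 3·124 + 6·1804 = 10705
Policy C (W − 66):
  Y = 38
  P = 188 + 4·38 = 340
  W = 157 − 6·340 (−66 from intervention) = -1949
  R = 48 − 4·38 + 4·340 + 2·(-1949) = -2642
  Q = 253 − 3·(-1949) + 6·(-2642) = -9752
Comparing — Policy A: Q=-8354, Policy B: Q=10705, Policy C: Q=-9752. Lowest is -9752 (Policy C).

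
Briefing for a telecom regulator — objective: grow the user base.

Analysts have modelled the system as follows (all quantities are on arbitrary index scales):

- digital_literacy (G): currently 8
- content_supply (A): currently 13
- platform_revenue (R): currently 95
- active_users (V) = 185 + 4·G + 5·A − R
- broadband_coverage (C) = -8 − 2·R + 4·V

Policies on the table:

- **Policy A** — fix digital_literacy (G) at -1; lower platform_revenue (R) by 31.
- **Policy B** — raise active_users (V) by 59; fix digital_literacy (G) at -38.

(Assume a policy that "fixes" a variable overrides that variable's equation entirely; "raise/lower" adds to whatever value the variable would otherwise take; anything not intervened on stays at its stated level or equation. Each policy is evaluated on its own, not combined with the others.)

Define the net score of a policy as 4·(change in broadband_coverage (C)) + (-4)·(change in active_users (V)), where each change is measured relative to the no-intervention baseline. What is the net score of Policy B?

Baseline:
  G = 8
  A = 13
  R = 95
  V = 185 + 4·8 + 5·13 − 95 = 187
  C = -8 − 2·95 + 4·187 = 550
Policy B (V + 59, G := -38):
  G = -38
  A = 13
  R = 95
  V = 185 + 4·(-38) + 5·13 − 95 (+59 from intervention) = 62
  C = -8 − 2·95 + 4·62 = 50
ΔC = 50 − 550 = -500; ΔV = 62 − 187 = -125
Score = 4·(-500) + (-4)·(-125) = -1500

-1500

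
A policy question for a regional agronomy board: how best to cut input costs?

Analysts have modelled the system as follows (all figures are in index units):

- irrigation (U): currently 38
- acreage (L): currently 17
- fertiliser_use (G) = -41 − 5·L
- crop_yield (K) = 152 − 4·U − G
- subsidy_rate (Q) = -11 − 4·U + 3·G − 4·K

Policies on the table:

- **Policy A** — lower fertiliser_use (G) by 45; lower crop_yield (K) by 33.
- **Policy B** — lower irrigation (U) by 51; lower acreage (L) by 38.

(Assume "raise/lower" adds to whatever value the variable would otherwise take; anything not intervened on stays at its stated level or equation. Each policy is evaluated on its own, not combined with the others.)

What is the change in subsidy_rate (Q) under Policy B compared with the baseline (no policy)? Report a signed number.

718

Baseline:
  U = 38
  L = 17
  G = -41 − 5·17 = -126
  K = 152 − 4·38 − (-126) = 126
  Q = -11 − 4·38 + 3·(-126) − 4·126 = -1045
Policy B (U − 51, L − 38):
  U = 38 − 51 = -13
  L = 17 − 38 = -21
  G = -41 − 5·(-21) = 64
  K = 152 − 4·(-13) − 64 = 140
  Q = -11 − 4·(-13) + 3·64 − 4·140 = -327
Change in Q: -327 − (-1045) = 718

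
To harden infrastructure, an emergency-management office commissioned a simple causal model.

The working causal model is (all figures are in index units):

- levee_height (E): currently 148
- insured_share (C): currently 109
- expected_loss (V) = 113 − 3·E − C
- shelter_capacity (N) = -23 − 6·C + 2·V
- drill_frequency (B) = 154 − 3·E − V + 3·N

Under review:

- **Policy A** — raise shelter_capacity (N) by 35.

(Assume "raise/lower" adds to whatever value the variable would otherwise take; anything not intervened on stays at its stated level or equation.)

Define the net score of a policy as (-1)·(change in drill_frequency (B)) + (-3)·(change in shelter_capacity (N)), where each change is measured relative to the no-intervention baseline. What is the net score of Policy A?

Baseline:
  E = 148
  C = 109
  V = 113 − 3·148 − 109 = -440
  N = -23 − 6·109 + 2·(-440) = -1557
  B = 154 − 3·148 − (-440) + 3·(-1557) = -4521
Policy A (N + 35):
  E = 148
  C = 109
  V = 113 − 3·148 − 109 = -440
  N = -23 − 6·109 + 2·(-440) (+35 from intervention) = -1522
  B = 154 − 3·148 − (-440) + 3·(-1522) = -4416
ΔB = -4416 − (-4521) = 105; ΔN = -1522 − (-1557) = 35
Score = (-1)·105 + (-3)·35 = -210

-210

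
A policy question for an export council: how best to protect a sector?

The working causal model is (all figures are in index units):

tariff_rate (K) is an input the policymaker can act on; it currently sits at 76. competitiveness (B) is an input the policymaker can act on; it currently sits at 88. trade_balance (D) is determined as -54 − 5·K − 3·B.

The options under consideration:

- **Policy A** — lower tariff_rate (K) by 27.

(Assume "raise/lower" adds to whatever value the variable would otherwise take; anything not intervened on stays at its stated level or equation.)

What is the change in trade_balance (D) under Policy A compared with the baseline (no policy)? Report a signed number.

Baseline:
  K = 76
  B = 88
  D = -54 − 5·76 − 3·88 = -698
Policy A (K − 27):
  K = 76 − 27 = 49
  B = 88
  D = -54 − 5·49 − 3·88 = -563
Change in D: -563 − (-698) = 135

135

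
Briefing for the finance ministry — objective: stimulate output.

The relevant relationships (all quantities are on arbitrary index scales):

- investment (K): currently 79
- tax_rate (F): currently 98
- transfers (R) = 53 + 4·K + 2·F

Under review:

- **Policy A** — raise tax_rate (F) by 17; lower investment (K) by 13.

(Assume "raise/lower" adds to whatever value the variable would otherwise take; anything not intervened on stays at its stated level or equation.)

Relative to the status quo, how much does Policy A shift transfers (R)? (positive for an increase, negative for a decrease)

Baseline:
  K = 79
  F = 98
  R = 53 + 4·79 + 2·98 = 565
Policy A (F + 17, K − 13):
  K = 79 − 13 = 66
  F = 98 + 17 = 115
  R = 53 + 4·66 + 2·115 = 547
Change in R: 547 − 565 = -18

-18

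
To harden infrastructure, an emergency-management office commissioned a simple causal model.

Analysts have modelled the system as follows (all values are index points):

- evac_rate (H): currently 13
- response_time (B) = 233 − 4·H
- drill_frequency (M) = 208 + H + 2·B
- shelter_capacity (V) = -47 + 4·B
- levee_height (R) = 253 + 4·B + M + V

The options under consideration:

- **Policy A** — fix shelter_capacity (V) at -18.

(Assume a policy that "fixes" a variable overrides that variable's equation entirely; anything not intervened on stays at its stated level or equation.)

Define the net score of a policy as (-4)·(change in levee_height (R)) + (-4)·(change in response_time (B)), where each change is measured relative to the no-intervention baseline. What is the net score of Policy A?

2780

Baseline:
  H = 13
  B = 233 − 4·13 = 181
  M = 208 + 13 + 2·181 = 583
  V = -47 + 4·181 = 677
  R = 253 + 4·181 + 583 + 677 = 2237
Policy A (V := -18):
  H = 13
  B = 233 − 4·13 = 181
  M = 208 + 13 + 2·181 = 583
  V = -18
  R = 253 + 4·181 + 583 + (-18) = 1542
ΔR = 1542 − 2237 = -695; ΔB = 181 − 181 = 0
Score = (-4)·(-695) + (-4)·0 = 2780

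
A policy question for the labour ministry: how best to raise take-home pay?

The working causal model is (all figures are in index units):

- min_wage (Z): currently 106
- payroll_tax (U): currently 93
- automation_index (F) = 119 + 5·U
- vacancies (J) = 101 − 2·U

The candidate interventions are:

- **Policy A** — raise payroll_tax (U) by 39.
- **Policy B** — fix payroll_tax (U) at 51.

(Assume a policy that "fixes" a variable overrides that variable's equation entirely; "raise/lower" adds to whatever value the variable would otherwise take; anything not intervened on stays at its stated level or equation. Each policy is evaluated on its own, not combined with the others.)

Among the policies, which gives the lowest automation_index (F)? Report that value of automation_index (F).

Policy A (U + 39):
  U = 93 + 39 = 132
  F = 119 + 5·132 = 779
Policy B (U := 51):
  U = 51
  F = 119 + 5·51 = 374
Comparing — Policy A: F=779, Policy B: F=374. Lowest is 374 (Policy B).

374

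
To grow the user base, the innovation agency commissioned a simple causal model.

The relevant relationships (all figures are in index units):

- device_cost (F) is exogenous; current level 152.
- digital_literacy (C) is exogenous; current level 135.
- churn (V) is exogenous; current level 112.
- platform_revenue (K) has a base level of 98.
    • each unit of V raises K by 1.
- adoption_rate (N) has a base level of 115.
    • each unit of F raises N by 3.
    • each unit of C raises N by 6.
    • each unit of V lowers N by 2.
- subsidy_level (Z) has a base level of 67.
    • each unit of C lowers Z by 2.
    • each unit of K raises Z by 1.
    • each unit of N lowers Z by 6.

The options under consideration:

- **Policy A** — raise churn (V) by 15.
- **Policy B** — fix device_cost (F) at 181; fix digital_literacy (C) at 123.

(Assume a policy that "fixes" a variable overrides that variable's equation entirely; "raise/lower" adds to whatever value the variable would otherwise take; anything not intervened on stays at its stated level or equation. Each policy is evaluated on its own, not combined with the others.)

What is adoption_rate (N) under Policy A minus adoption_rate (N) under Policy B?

Policy A (V + 15):
  F = 152
  C = 135
  V = 112 + 15 = 127
  N = 115 + 3·152 + 6·135 − 2·127 = 1127
Policy B (F := 181, C := 123):
  F = 181
  C = 123
  V = 112
  N = 115 + 3·181 + 6·123 − 2·112 = 1172
N: 1127 − 1172 = -45

-45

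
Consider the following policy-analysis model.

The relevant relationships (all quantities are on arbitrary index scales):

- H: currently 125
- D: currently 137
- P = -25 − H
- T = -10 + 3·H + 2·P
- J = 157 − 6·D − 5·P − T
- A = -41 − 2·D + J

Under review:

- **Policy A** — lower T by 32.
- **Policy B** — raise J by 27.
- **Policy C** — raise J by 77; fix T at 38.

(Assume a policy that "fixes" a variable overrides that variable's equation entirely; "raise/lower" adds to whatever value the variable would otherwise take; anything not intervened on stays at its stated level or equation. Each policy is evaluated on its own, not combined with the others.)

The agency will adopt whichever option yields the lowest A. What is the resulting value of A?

-268

Policy A (T − 32):
  H = 125
  D = 137
  P = -25 − 125 = -150
  T = -10 + 3·125 + 2·(-150) (−32 from intervention) = 33
  J = 157 − 6·137 − 5·(-150) − 33 = 52
  A = -41 − 2·137 + 52 = -263
Policy B (J + 27):
  H = 125
  D = 137
  P = -25 − 125 = -150
  T = -10 + 3·125 + 2·(-150) = 65
  J = 157 − 6·137 − 5·(-150) − 65 (+27 from intervention) = 47
  A = -41 − 2·137 + 47 = -268
Policy C (J + 77, T := 38):
  H = 125
  D = 137
  P = -25 − 125 = -150
  T = 38
  J = 157 − 6·137 − 5·(-150) − 38 (+77 from intervention) = 124
  A = -41 − 2·137 + 124 = -191
Comparing — Policy A: A=-263, Policy B: A=-268, Policy C: A=-191. Lowest is -268 (Policy B).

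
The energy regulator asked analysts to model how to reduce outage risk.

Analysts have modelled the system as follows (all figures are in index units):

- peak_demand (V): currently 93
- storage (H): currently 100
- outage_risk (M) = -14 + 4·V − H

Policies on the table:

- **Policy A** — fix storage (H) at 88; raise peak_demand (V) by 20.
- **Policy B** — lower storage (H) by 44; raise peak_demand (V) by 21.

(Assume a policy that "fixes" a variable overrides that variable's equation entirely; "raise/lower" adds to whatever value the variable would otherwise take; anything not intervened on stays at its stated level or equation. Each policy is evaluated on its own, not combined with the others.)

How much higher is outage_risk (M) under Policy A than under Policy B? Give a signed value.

Policy A (H := 88, V + 20):
  V = 93 + 20 = 113
  H = 88
  M = -14 + 4·113 − 88 = 350
Policy B (H − 44, V + 21):
  V = 93 + 21 = 114
  H = 100 − 44 = 56
  M = -14 + 4·114 − 56 = 386
M: 350 − 386 = -36

-36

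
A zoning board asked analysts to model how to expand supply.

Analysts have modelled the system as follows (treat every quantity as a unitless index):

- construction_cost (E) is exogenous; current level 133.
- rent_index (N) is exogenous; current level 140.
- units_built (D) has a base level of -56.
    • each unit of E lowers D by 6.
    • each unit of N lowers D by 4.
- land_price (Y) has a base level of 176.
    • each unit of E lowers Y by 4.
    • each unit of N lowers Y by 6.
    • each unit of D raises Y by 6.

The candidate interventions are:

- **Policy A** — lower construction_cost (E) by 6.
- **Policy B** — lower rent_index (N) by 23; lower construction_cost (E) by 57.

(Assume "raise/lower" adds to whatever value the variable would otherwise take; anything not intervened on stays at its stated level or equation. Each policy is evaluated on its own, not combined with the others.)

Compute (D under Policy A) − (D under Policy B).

Policy A (E − 6):
  E = 133 − 6 = 127
  N = 140
  D = -56 − 6·127 − 4·140 = -1378
Policy B (N − 23, E − 57):
  E = 133 − 57 = 76
  N = 140 − 23 = 117
  D = -56 − 6·76 − 4·117 = -980
D: -1378 − (-980) = -398

-398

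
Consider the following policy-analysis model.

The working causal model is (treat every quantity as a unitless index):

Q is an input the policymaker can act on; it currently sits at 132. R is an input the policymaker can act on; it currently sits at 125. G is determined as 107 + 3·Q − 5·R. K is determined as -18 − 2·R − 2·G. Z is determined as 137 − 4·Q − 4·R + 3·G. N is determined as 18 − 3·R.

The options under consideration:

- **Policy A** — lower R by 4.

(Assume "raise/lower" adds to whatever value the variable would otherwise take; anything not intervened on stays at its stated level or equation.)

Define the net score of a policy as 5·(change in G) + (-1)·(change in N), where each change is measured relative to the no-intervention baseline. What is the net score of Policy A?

88

Baseline:
  Q = 132
  R = 125
  G = 107 + 3·132 − 5·125 = -122
  N = 18 − 3·125 = -357
Policy A (R − 4):
  Q = 132
  R = 125 − 4 = 121
  G = 107 + 3·132 − 5·121 = -102
  N = 18 − 3·121 = -345
ΔG = -102 − (-122) = 20; ΔN = -345 − (-357) = 12
Score = 5·20 + (-1)·12 = 88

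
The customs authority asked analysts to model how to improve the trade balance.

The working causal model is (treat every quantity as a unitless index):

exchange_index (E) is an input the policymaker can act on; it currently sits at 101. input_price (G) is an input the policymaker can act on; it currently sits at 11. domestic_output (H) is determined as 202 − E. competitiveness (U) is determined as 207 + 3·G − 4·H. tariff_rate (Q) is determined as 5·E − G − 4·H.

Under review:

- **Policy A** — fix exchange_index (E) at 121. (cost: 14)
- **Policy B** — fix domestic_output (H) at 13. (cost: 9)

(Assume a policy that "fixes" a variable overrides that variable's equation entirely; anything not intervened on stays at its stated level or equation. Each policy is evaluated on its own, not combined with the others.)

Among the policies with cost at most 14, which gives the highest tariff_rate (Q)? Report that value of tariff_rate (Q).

Policy A (E := 121):
  E = 121
  G = 11
  H = 202 − 121 = 81
  Q = 0 + 5·121 − 11 − 4·81 = 270
Policy B (H := 13):
  E = 101
  G = 11
  H = 13
  Q = 0 + 5·101 − 11 − 4·13 = 442
Comparing — Policy A: Q=270, Policy B: Q=442. Highest is 442 (Policy B).

442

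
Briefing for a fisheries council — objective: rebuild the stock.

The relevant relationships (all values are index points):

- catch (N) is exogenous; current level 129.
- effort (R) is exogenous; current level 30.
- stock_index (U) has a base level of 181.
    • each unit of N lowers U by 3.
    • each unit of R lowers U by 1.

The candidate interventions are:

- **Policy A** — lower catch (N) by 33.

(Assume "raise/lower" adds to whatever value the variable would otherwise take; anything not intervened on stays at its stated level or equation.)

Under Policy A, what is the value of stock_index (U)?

-137

Policy A (N − 33):
  N = 129 − 33 = 96
  R = 30
  U = 181 − 3·96 − 30 = -137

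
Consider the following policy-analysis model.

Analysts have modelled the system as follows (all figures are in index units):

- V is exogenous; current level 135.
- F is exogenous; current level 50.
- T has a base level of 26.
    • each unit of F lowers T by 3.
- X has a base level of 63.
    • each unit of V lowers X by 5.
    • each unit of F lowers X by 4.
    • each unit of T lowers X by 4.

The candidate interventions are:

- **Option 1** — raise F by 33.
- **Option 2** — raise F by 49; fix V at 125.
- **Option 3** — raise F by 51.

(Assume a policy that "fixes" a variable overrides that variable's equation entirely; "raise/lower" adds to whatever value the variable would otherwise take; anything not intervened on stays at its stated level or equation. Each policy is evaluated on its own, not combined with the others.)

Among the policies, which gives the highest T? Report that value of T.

Option 1 (F + 33):
  F = 50 + 33 = 83
  T = 26 − 3·83 = -223
Option 2 (F + 49, V := 125):
  F = 50 + 49 = 99
  T = 26 − 3·99 = -271
Option 3 (F + 51):
  F = 50 + 51 = 101
  T = 26 − 3·101 = -277
Comparing — Option 1: T=-223, Option 2: T=-271, Option 3: T=-277. Highest is -223 (Option 1).

-223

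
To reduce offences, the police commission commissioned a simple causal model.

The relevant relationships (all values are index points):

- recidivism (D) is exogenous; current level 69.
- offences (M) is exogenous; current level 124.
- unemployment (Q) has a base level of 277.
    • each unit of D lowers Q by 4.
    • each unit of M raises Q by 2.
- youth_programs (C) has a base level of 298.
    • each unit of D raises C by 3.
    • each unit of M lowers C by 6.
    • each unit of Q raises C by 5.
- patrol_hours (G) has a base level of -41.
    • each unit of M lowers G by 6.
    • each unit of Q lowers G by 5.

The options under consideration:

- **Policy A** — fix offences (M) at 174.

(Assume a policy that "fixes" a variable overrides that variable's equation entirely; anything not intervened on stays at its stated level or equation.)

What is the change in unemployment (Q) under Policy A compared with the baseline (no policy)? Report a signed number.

100

Baseline:
  D = 69
  M = 124
  Q = 277 − 4·69 + 2·124 = 249
Policy A (M := 174):
  D = 69
  M = 174
  Q = 277 − 4·69 + 2·174 = 349
Change in Q: 349 − 249 = 100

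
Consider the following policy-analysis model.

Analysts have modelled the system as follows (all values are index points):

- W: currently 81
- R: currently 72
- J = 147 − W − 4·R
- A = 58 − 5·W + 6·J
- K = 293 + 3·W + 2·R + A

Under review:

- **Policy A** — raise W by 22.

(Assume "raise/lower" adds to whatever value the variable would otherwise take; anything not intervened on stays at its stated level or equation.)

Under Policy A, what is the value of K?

-1175

Policy A (W + 22):
  W = 81 + 22 = 103
  R = 72
  J = 147 − 103 − 4·72 = -244
  A = 58 − 5·103 + 6·(-244) = -1921
  K = 293 + 3·103 + 2·72 + (-1921) = -1175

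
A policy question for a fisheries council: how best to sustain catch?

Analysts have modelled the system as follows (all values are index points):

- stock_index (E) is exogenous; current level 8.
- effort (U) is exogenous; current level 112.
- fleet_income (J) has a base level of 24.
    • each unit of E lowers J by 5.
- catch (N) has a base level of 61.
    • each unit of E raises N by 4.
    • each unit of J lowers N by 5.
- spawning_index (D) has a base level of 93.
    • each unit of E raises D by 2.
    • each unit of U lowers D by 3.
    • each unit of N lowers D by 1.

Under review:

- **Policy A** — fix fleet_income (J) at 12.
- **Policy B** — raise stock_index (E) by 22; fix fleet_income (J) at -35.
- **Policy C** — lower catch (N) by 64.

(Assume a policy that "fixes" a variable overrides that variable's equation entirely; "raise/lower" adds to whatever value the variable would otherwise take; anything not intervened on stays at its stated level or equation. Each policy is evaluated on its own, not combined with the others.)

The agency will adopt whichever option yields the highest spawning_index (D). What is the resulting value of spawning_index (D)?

-260

Policy A (J := 12):
  E = 8
  U = 112
  J = 12
  N = 61 + 4·8 − 5·12 = 33
  D = 93 + 2·8 − 3·112 − 33 = -260
Policy B (E + 22, J := -35):
  E = 8 + 22 = 30
  U = 112
  J = -35
  N = 61 + 4·30 − 5·(-35) = 356
  D = 93 + 2·30 − 3·112 − 356 = -539
Policy C (N − 64):
  E = 8
  U = 112
  J = 24 − 5·8 = -16
  N = 61 + 4·8 − 5·(-16) (−64 from intervention) = 109
  D = 93 + 2·8 − 3·112 − 109 = -336
Comparing — Policy A: D=-260, Policy B: D=-539, Policy C: D=-336. Highest is -260 (Policy A).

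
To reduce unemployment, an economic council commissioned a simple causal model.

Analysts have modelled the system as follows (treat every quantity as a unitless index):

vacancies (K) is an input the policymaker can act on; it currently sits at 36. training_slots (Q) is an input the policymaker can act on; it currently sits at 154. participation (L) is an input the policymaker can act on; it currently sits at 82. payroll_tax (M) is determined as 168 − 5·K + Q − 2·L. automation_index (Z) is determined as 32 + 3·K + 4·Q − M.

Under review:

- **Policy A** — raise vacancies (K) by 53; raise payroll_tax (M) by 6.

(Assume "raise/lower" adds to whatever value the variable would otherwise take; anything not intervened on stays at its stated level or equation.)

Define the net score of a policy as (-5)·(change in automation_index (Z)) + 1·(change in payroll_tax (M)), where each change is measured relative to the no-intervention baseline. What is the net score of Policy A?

Baseline:
  K = 36
  Q = 154
  L = 82
  M = 168 − 5·36 + 154 − 2·82 = -22
  Z = 32 + 3·36 + 4·154 − (-22) = 778
Policy A (K + 53, M + 6):
  K = 36 + 53 = 89
  Q = 154
  L = 82
  M = 168 − 5·89 + 154 − 2·82 (+6 from intervention) = -281
  Z = 32 + 3·89 + 4·154 − (-281) = 1196
ΔZ = 1196 − 778 = 418; ΔM = -281 − (-22) = -259
Score = (-5)·418 + 1·(-259) = -2349

-2349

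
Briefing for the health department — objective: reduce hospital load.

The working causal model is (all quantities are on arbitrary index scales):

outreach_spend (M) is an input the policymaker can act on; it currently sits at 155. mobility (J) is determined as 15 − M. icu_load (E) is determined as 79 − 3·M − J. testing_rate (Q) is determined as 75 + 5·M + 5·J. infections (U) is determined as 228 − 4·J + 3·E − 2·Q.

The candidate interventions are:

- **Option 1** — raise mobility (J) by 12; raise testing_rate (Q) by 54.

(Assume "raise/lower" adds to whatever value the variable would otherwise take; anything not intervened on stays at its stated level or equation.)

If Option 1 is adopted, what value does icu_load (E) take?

-258

Option 1 (J + 12, Q + 54):
  M = 155
  J = 15 − 155 (+12 from intervention) = -128
  E = 79 − 3·155 − (-128) = -258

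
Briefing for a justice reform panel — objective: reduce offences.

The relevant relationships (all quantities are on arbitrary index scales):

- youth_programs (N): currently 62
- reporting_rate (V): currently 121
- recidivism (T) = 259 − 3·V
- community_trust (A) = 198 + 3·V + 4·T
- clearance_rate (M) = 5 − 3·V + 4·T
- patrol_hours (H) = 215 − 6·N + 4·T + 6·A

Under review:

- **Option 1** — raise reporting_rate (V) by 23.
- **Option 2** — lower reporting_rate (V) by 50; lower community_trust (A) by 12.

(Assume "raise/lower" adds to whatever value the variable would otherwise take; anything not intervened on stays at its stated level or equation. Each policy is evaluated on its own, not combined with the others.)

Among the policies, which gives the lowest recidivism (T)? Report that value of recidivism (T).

-173

Option 1 (V + 23):
  V = 121 + 23 = 144
  T = 259 − 3·144 = -173
Option 2 (V − 50, A − 12):
  V = 121 − 50 = 71
  T = 259 − 3·71 = 46
Comparing — Option 1: T=-173, Option 2: T=46. Lowest is -173 (Option 1).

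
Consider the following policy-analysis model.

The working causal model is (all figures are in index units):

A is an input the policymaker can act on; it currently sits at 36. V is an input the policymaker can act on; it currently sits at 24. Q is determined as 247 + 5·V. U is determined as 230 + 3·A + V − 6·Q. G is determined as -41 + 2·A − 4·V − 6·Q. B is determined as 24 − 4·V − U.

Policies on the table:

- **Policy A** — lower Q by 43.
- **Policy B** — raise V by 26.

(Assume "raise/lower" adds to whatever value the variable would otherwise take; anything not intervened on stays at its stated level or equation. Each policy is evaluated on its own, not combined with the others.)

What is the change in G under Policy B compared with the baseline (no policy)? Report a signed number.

Baseline:
  A = 36
  V = 24
  Q = 247 + 5·24 = 367
  G = -41 + 2·36 − 4·24 − 6·367 = -2267
Policy B (V + 26):
  A = 36
  V = 24 + 26 = 50
  Q = 247 + 5·50 = 497
  G = -41 + 2·36 − 4·50 − 6·497 = -3151
Change in G: -3151 − (-2267) = -884

-884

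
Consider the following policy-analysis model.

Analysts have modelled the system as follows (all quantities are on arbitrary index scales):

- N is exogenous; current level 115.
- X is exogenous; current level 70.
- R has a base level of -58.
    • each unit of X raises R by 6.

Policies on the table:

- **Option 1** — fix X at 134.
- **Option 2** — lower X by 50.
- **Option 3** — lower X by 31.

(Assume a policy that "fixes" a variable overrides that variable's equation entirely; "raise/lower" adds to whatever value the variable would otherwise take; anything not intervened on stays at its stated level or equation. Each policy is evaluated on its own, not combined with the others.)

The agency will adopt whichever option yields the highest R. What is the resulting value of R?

Option 1 (X := 134):
  X = 134
  R = -58 + 6·134 = 746
Option 2 (X − 50):
  X = 70 − 50 = 20
  R = -58 + 6·20 = 62
Option 3 (X − 31):
  X = 70 − 31 = 39
  R = -58 + 6·39 = 176
Comparing — Option 1: R=746, Option 2: R=62, Option 3: R=176. Highest is 746 (Option 1).

746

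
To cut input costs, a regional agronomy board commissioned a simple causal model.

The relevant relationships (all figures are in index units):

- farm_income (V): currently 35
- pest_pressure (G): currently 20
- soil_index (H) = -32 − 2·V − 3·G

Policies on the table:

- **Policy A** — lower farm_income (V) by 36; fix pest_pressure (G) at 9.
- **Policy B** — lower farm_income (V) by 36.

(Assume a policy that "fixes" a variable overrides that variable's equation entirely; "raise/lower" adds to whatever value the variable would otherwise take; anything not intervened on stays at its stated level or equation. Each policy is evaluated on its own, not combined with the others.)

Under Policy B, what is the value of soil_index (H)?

-90

Policy B (V − 36):
  V = 35 − 36 = -1
  G = 20
  H = -32 − 2·(-1) − 3·20 = -90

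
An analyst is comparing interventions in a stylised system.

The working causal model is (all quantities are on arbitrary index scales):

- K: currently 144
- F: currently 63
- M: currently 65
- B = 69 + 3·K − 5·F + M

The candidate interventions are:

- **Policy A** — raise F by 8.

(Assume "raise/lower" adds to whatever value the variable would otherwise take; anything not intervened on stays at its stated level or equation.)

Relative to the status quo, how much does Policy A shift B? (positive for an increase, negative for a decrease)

-40

Baseline:
  K = 144
  F = 63
  M = 65
  B = 69 + 3·144 − 5·63 + 65 = 251
Policy A (F + 8):
  K = 144
  F = 63 + 8 = 71
  M = 65
  B = 69 + 3·144 − 5·71 + 65 = 211
Change in B: 211 − 251 = -40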